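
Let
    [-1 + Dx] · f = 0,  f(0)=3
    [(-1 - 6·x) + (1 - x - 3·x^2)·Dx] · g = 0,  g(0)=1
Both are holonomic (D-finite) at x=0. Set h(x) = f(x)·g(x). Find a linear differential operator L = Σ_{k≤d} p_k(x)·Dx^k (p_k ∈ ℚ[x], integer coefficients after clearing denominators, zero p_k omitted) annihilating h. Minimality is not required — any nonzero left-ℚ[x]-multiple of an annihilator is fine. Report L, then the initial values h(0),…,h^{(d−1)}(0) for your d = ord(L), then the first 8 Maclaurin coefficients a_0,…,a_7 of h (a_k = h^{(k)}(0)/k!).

f: a_k = 3, 3, 3/2, 1/2, 1/8, 1/40, 1/240, 1/1680, …
g: a_k = 1, 1, 4, 7, 19, 40, 97, 217, …
Product ⇒ symmetric product L₀, ord ≤ 1.
L = (2 + 5·x - 3·x^2) + (-1 + x + 3·x^2)·Dx  (order 1).
h: a_k = 3, 6, 33/2, 35, 677/8, 3793/20, 106447/240, 850483/840, …
ICs: h(0) = 3.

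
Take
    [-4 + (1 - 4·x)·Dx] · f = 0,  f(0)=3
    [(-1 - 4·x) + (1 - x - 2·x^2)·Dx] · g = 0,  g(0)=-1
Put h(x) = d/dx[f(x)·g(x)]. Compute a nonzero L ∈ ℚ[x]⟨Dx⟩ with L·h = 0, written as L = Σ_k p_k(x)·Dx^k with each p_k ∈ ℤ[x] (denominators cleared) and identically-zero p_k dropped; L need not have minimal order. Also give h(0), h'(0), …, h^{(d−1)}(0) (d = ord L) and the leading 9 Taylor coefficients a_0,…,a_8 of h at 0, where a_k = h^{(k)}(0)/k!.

L = (46 - 108·x - 216·x^2 + 256·x^3 + 768·x^4) + (-5 + 29·x - 6·x^2 - 152·x^3 + 80·x^4 + 192·x^5)·Dx  (order 1).
h: a_k = -15, -138, -873, -4788, -24255, -117198, -548709, -2512488, -11315403, …
ICs: h(0) = -15.

f: a_k = 3, 12, 48, 192, 768, 3072, 12288, 49152, 196608, …
g: a_k = -1, -1, -3, -5, -11, -21, -43, -85, -171, …
Sym-product of L_f,L_g gives L₀ (≤ ord 1).
Derive L from L₀ (diff closure).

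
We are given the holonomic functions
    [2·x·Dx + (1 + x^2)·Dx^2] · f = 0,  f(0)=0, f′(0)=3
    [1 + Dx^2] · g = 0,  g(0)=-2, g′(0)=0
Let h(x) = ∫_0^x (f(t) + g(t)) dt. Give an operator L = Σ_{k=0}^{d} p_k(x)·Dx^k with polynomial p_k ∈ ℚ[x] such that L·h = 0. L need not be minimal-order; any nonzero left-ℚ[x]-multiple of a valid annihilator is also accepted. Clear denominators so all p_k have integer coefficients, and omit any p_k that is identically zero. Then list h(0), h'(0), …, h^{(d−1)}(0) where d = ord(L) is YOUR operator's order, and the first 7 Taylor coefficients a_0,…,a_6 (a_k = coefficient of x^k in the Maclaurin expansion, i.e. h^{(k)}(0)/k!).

f: a_k = 0, 3, 0, -1, 0, 3/5, 0, …
g: a_k = -2, 0, 1, 0, -1/12, 0, 1/360, …
L₀ := lclm(L_f,L_g); ord L₀ ≤ 2+2.
h=∫h₀ ⇒ L = L₀·Dx.
L = (-22·x + 28·x^3 + 2·x^5)·Dx^2 + (-1 + 7·x^2 + 9·x^4 + x^6)·Dx^3 + (-22·x + 28·x^3 + 2·x^5)·Dx^4 + (-1 + 7·x^2 + 9·x^4 + x^6)·Dx^5  (order 5).
h: a_k = 0, -2, 3/2, 1/3, -1/4, -1/60, 1/10, …
ICs: h(0) = 0, h′(0) = -2, h′′(0) = 3, h′′′(0) = 2, h′′′′(0) = -6.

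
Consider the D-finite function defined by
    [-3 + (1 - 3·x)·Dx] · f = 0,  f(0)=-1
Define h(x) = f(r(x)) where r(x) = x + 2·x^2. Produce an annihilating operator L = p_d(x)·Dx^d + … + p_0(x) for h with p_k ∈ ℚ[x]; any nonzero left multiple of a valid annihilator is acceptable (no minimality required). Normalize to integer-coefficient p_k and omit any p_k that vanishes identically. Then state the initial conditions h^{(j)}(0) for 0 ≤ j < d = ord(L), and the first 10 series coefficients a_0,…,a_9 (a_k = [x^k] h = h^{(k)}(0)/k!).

f: a_k = -1, -3, -9, -27, -81, -243, -729, -2187, -6561, -19683, …
h₀=f(r): pull back L_f along r ⇒ L₀.
L = (3 + 12·x) + (-1 + 3·x + 6·x^2)·Dx  (order 1).
h: a_k = -1, -3, -15, -63, -279, -1215, -5319, -23247, -101655, -444447, …
ICs: h(0) = -1.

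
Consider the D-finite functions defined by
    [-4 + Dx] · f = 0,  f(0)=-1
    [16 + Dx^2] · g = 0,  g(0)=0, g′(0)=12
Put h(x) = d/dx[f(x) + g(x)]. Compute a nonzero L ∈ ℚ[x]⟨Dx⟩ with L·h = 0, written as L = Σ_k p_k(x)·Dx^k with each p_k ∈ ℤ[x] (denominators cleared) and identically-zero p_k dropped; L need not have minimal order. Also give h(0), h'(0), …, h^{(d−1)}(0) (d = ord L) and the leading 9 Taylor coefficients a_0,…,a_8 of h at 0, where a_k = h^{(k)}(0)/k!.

f: a_k = -1, -4, -8, -32/3, -32/3, -128/15, -256/45, -1024/315, -512/315, …
g: a_k = 0, 12, 0, -32, 0, 128/5, 0, -1024/105, 0, …
L₀ := lclm(L_f,L_g); ord L₀ ≤ 1+2.
Differentiate: ansatz ord ≤ ord L₀ ⇒ L.
L = 64 - 16·Dx + 4·Dx^2 - Dx^3  (order 3).
h: a_k = 8, -16, -128, -128/3, 256/3, -512/15, -4096/45, -4096/315, 4096/315, …
ICs: h(0) = 8, h′(0) = -16, h′′(0) = -256.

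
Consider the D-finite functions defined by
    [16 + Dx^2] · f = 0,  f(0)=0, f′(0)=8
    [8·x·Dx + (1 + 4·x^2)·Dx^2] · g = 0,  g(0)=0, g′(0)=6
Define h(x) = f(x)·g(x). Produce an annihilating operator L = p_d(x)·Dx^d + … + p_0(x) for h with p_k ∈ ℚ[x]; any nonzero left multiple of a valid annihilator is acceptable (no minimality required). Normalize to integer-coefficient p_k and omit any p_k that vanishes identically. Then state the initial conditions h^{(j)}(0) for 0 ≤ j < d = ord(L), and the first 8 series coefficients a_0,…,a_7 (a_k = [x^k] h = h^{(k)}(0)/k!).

f: a_k = 0, 8, 0, -64/3, 0, 256/15, 0, -2048/315, …
g: a_k = 0, 6, 0, -8, 0, 96/5, 0, -384/7, …
Sym-product of L_f,L_g gives L₀ (≤ ord 4).
L = (2560 + 29696·x^2 + 118784·x^4 + 262144·x^6 + 262144·x^8) + (1536·x + 14336·x^3 + 49152·x^5 + 65536·x^7)·Dx + (240 + 3008·x^2 + 13824·x^4 + 32768·x^6 + 32768·x^8)·Dx^2 + (96·x + 896·x^3 + 3072·x^5 + 4096·x^7)·Dx^3 + (5 + 72·x^2 + 400·x^4 + 1024·x^6 + 1024·x^8)·Dx^4  (order 4).
h: a_k = 0, 0, 48, 0, -192, 0, 1280/3, 0, …
ICs: h(0) = 0, h′(0) = 0, h′′(0) = 96, h′′′(0) = 0.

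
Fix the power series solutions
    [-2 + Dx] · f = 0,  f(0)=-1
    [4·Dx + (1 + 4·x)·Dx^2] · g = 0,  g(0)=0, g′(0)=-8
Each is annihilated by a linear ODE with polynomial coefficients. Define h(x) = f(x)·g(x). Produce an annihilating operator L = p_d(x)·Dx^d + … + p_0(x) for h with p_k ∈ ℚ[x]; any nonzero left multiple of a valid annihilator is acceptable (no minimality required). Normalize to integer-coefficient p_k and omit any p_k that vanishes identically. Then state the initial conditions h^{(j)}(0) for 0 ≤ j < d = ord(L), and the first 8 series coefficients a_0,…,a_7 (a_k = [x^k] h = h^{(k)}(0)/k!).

L = (-4 + 16·x) - 16·x·Dx + (1 + 4·x)·Dx^2  (order 2).
h: a_k = 0, 8, 0, 80/3, -64, 3344/15, -6784/9, 826528/315, …
ICs: h(0) = 0, h′(0) = 8.

f: a_k = -1, -2, -2, -4/3, -2/3, -4/15, -4/45, -8/315, …
g: a_k = 0, -8, 16, -128/3, 128, -2048/5, 4096/3, -32768/7, …
Sym-product of L_f,L_g gives L₀ (≤ ord 2).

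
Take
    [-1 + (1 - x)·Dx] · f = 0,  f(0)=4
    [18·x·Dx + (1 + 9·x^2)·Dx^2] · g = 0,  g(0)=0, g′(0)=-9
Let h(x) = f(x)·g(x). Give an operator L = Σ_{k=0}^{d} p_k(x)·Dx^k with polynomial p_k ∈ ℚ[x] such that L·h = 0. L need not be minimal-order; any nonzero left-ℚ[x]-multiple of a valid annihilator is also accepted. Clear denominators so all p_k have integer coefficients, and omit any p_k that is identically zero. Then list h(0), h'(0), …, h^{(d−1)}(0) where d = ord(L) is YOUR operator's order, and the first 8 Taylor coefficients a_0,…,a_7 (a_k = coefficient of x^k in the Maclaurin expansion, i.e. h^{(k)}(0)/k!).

L = 18·x + (2 - 18·x + 36·x^2)·Dx + (-1 + x - 9·x^2 + 9·x^3)·Dx^2  (order 2).
h: a_k = 0, -36, -36, 72, 72, -2556/5, -2556/5, 113328/35, …
ICs: h(0) = 0, h′(0) = -36.

f: a_k = 4, 4, 4, 4, 4, 4, 4, 4, …
g: a_k = 0, -9, 0, 27, 0, -729/5, 0, 6561/7, …
Product ⇒ symmetric product L₀, ord ≤ 2.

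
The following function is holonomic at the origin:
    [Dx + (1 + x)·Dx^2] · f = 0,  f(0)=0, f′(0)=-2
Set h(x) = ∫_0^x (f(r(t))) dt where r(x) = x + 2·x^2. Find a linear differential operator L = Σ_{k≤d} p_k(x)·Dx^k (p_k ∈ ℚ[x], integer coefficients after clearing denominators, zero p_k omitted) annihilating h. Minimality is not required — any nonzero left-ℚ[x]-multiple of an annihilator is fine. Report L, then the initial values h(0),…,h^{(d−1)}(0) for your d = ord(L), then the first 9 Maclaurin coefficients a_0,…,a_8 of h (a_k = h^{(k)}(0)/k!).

f: a_k = 0, -2, 1, -2/3, 1/2, -2/5, 1/3, -2/7, 1/4, …
Change of var in L_f (x↦r) gives L₀.
h=∫₀ˣh₀: take L = L₀·Dx.
L = (-3 + 4·x + 8·x^2)·Dx^2 + (1 + 5·x + 6·x^2 + 8·x^3)·Dx^3  (order 3).
h: a_k = 0, 0, -1, -1, 5/6, 1/10, -11/15, 3/7, 13/28, …
ICs: h(0) = 0, h′(0) = 0, h′′(0) = -2.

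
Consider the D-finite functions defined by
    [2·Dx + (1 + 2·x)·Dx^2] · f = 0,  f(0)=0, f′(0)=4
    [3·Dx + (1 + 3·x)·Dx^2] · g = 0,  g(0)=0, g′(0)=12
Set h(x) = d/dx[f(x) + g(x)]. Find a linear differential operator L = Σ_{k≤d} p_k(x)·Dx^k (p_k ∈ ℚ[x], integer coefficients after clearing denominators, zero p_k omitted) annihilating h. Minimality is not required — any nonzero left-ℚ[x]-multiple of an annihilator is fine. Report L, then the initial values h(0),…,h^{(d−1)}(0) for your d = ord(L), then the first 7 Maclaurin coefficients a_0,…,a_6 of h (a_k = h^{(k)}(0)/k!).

L = 12 + (10 + 24·x)·Dx + (1 + 5·x + 6·x^2)·Dx^2  (order 2).
h: a_k = 16, -44, 124, -356, 1036, -3044, 9004, …
ICs: h(0) = 16, h′(0) = -44.

f: a_k = 0, 4, -4, 16/3, -8, 64/5, -64/3, …
g: a_k = 0, 12, -18, 36, -81, 972/5, -486, …
h₀=f+g: left-lcm gives L₀, ord ≤ 4.
h₀' ⇒ L via d/dx closure of L₀.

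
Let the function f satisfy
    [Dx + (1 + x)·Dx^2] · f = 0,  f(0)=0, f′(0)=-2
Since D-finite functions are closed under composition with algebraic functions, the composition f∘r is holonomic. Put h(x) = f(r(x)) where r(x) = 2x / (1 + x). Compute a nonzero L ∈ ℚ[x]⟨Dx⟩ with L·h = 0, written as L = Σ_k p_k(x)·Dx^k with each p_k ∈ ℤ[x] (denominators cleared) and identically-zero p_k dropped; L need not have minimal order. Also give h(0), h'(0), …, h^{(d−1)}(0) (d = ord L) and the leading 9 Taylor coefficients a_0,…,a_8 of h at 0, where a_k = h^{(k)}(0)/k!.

L = (4 + 6·x)·Dx + (1 + 4·x + 3·x^2)·Dx^2  (order 2).
h: a_k = 0, -4, 8, -52/3, 40, -484/5, 728/3, -4372/7, 1640, …
ICs: h(0) = 0, h′(0) = -4.

f: a_k = 0, -2, 1, -2/3, 1/2, -2/5, 1/3, -2/7, 1/4, …
Change of var in L_f (x↦r) gives L₀.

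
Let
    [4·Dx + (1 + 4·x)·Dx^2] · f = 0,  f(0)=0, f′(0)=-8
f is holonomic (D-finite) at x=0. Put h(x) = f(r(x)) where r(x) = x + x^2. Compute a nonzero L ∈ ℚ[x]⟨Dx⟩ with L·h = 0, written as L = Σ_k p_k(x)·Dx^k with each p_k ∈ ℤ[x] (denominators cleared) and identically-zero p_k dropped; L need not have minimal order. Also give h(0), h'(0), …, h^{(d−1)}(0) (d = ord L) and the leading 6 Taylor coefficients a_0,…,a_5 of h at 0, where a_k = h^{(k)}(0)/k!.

f: a_k = 0, -8, 16, -128/3, 128, -2048/5, …
f∘r: x↦r, Dx↦Dx/r' in L_f ⇒ L₀.
L = 2·Dx + (1 + 2·x)·Dx^2  (order 2).
h: a_k = 0, -8, 8, -32/3, 16, -128/5, …
ICs: h(0) = 0, h′(0) = -8.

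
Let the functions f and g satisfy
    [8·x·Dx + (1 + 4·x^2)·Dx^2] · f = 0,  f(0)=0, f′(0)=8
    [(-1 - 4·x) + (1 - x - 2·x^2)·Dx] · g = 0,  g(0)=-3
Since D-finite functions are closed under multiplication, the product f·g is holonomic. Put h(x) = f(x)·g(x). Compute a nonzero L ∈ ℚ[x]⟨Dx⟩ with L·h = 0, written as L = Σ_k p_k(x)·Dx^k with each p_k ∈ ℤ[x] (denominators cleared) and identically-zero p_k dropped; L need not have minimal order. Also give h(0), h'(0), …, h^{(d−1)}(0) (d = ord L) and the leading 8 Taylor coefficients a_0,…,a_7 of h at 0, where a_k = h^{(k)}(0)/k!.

f: a_k = 0, 8, 0, -32/3, 0, 128/5, 0, -512/7, …
g: a_k = -3, -3, -9, -15, -33, -63, -129, -255, …
f·g: L₀ = L_f ⊗_s L_g, ord ≤ 2·1.
L = (4 + 8·x + 48·x^2) + (2 + 16·x^2 + 48·x^3)·Dx + (-1 + x - 2·x^2 + 4·x^3 + 8·x^4)·Dx^2  (order 2).
h: a_k = 0, -24, -24, -40, -88, -1224/5, -2104/5, -24184/35, …
ICs: h(0) = 0, h′(0) = -24.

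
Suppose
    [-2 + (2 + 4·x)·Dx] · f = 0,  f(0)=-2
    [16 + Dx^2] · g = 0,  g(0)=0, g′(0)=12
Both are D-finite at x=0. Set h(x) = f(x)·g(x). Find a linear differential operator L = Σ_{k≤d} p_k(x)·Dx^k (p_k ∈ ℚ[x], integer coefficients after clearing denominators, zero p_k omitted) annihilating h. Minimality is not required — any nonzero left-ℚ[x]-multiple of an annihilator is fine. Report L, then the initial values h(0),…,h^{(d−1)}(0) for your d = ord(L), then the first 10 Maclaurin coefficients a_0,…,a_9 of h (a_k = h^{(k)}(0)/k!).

L = (19 + 64·x + 64·x^2) + (-2 - 4·x)·Dx + (1 + 4·x + 4·x^2)·Dx^2  (order 2).
h: a_k = 0, -24, -24, 76, 52, -341/5, -201/5, 7687/210, 17/42, 216983/15120, …
ICs: h(0) = 0, h′(0) = -24.

f: a_k = -2, -2, 1, -1, 5/4, -7/4, 21/8, -33/8, 429/64, -715/64, …
g: a_k = 0, 12, 0, -32, 0, 128/5, 0, -1024/105, 0, 2048/945, …
Product ⇒ symmetric product L₀, ord ≤ 2.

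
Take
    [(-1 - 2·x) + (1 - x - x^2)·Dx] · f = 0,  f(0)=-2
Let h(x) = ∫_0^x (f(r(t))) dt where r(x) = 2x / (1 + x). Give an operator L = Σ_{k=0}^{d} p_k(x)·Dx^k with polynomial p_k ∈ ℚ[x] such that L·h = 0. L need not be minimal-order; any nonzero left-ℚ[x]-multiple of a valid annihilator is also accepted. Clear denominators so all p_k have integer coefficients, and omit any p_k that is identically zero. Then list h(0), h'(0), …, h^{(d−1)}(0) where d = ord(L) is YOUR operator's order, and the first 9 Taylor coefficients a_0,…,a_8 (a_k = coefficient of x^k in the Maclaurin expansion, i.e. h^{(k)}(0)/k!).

f: a_k = -2, -2, -4, -6, -10, -16, -26, -42, -68, …
Substitute x→r, Dx→(1/r')Dx; clear ⇒ L₀.
Integrate: L := L₀·Dx.
L = (2 + 10·x)·Dx + (-1 - x + 5·x^2 + 5·x^3)·Dx^2  (order 2).
h: a_k = 0, -2, -2, -4, -5, -12, -50/3, -300/7, -125/2, …
ICs: h(0) = 0, h′(0) = -2.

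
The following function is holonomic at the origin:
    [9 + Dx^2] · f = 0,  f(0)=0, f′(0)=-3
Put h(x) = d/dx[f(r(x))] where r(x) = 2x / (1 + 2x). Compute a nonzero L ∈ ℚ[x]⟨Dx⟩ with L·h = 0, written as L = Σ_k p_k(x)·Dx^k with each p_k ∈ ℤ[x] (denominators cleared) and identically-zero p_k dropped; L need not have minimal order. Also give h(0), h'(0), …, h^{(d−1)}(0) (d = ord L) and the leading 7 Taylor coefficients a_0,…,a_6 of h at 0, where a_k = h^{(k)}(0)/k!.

f: a_k = 0, -3, 0, 9/2, 0, -81/40, 0, …
f∘r: x↦r, Dx↦Dx/r' in L_f ⇒ L₀.
Derive L from L₀ (diff closure).
L = (60 + 96·x + 96·x^2) + (12 + 72·x + 144·x^2 + 96·x^3)·Dx + (1 + 8·x + 24·x^2 + 32·x^3 + 16·x^4)·Dx^2  (order 2).
h: a_k = -6, 24, 36, -672, 3516, -12240, 154824/5, …
ICs: h(0) = -6, h′(0) = 24.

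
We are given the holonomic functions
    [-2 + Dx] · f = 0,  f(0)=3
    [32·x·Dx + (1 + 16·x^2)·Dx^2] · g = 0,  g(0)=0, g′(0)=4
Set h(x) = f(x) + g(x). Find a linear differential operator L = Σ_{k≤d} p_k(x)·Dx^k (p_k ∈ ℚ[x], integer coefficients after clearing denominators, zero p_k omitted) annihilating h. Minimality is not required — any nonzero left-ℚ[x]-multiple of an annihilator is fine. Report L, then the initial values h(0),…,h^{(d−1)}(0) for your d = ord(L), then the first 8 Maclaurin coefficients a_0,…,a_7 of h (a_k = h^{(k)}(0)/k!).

L = (32 - 64·x - 1536·x^2 - 1024·x^3)·Dx + (-18 + 704·x^2 - 512·x^4)·Dx^2 + (1 + 16·x + 32·x^2 + 256·x^3 + 256·x^4)·Dx^3  (order 3).
h: a_k = 3, 10, 6, -52/3, 2, 1028/5, 4/15, -245752/105, …
ICs: h(0) = 3, h′(0) = 10, h′′(0) = 12.

f: a_k = 3, 6, 6, 4, 2, 4/5, 4/15, 8/105, …
g: a_k = 0, 4, 0, -64/3, 0, 1024/5, 0, -16384/7, …
L₀ := lclm(L_f,L_g); ord L₀ ≤ 1+2.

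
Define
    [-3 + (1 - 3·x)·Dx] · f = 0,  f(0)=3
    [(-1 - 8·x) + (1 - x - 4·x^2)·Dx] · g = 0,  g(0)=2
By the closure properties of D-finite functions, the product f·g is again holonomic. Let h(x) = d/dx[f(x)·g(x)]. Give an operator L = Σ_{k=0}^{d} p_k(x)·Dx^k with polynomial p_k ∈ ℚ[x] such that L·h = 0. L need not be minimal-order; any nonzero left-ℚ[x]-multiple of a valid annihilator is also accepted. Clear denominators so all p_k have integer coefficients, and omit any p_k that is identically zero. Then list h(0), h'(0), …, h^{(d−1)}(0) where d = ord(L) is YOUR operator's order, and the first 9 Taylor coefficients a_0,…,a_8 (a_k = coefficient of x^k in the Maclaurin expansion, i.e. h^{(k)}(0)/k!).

L = (17 - 24·x - 141·x^2 - 96·x^3 + 864·x^4) + (-2 + 7·x + 24·x^2 - 95·x^3 - 30·x^4 + 216·x^5)·Dx  (order 1).
h: a_k = 24, 204, 1080, 5016, 20760, 81252, 302904, 1094448, 3851928, …
ICs: h(0) = 24.

f: a_k = 3, 9, 27, 81, 243, 729, 2187, 6561, 19683, …
g: a_k = 2, 2, 10, 18, 58, 130, 362, 882, 2330, …
f·g: L₀ = L_f ⊗_s L_g, ord ≤ 1·1.
h₀' ⇒ L via d/dx closure of L₀.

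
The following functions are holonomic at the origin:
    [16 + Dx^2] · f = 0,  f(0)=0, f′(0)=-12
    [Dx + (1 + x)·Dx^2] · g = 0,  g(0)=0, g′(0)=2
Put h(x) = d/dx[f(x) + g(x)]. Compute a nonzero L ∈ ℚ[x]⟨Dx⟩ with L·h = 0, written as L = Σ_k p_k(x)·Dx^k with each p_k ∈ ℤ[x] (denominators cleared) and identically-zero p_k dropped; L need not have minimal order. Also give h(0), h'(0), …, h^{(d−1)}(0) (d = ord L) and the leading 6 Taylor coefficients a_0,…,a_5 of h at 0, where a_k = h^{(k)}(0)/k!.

L = (176 + 256·x + 128·x^2) + (144 + 400·x + 384·x^2 + 128·x^3)·Dx + (11 + 16·x + 8·x^2)·Dx^2 + (9 + 25·x + 24·x^2 + 8·x^3)·Dx^3  (order 3).
h: a_k = -10, -2, 98, -2, -126, -2, …
ICs: h(0) = -10, h′(0) = -2, h′′(0) = 196.

f: a_k = 0, -12, 0, 32, 0, -128/5, …
g: a_k = 0, 2, -1, 2/3, -1/2, 2/5, …
h₀=f+g: left-lcm gives L₀, ord ≤ 4.
h=h₀': d/dx-closure on L₀ ⇒ L.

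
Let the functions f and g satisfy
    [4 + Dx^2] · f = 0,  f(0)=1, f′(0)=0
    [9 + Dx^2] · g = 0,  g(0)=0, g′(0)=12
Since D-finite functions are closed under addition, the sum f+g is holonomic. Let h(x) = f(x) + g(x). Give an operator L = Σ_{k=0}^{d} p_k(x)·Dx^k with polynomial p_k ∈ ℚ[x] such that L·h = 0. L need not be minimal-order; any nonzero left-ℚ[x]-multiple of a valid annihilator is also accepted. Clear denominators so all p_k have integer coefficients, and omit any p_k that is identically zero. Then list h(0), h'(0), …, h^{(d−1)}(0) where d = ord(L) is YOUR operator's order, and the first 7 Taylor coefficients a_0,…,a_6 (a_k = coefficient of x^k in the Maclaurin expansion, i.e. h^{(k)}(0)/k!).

f: a_k = 1, 0, -2, 0, 2/3, 0, -4/45, …
g: a_k = 0, 12, 0, -18, 0, 81/10, 0, …
Sum ⇒ L₀ = lclm(L_f,L_g) in ℚ(x)⟨Dx⟩.
L = 36 + 13·Dx^2 + Dx^4  (order 4).
h: a_k = 1, 12, -2, -18, 2/3, 81/10, -4/45, …
ICs: h(0) = 1, h′(0) = 12, h′′(0) = -4, h′′′(0) = -108.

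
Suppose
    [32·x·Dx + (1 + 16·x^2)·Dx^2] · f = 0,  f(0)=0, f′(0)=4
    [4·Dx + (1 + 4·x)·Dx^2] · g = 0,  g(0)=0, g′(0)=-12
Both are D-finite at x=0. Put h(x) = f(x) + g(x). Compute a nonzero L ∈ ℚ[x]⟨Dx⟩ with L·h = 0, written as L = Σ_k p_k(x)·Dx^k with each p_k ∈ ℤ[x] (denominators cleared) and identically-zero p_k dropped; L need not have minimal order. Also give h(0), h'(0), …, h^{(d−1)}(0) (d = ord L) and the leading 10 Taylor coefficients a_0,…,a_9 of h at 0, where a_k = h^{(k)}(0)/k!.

L = (-32 - 384·x + 1536·x^2 + 2048·x^3)·Dx + (-16 - 64·x + 3072·x^3 + 4096·x^4)·Dx^2 + (-1 + 4·x + 32·x^2 + 128·x^3 + 768·x^4 + 1024·x^5)·Dx^3  (order 3).
h: a_k = 0, -8, 24, -256/3, 192, -2048/5, 2048, -65536/7, 24576, -524288/9, …
ICs: h(0) = 0, h′(0) = -8, h′′(0) = 48.

f: a_k = 0, 4, 0, -64/3, 0, 1024/5, 0, -16384/7, 0, 262144/9, …
g: a_k = 0, -12, 24, -64, 192, -3072/5, 2048, -49152/7, 24576, -262144/3, …
f+g: L₀ = lclm(L_f,L_g), ord ≤ 2+2.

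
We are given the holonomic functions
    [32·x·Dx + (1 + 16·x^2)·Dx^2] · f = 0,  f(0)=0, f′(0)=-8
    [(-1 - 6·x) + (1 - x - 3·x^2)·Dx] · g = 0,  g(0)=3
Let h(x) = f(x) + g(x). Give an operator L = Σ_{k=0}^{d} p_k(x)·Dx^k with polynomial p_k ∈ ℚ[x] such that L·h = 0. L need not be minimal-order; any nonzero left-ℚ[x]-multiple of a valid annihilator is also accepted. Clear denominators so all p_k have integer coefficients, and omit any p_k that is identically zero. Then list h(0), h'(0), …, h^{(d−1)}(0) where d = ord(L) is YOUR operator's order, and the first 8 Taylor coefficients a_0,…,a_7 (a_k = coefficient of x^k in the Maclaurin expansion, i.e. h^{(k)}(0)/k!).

f: a_k = 0, -8, 0, 128/3, 0, -2048/5, 0, 32768/7, …
g: a_k = 3, 3, 12, 21, 57, 120, 291, 651, …
Sum ⇒ L₀ = lclm(L_f,L_g) in ℚ(x)⟨Dx⟩.
L = (128 - 512·x - 10560·x^2 - 25344·x^3 - 95904·x^4 - 41472·x^6)·Dx + (-37 - 208·x + 206·x^2 - 1476·x^3 - 24336·x^4 - 66528·x^5 - 6912·x^6 - 41472·x^7)·Dx^2 + (4 + 21·x + 198·x^2 + 90·x^3 + 1775·x^4 - 4080·x^5 - 6336·x^6 - 2304·x^7 - 6912·x^8)·Dx^3  (order 3).
h: a_k = 3, -5, 12, 191/3, 57, -1448/5, 291, 37325/7, …
ICs: h(0) = 3, h′(0) = -5, h′′(0) = 24.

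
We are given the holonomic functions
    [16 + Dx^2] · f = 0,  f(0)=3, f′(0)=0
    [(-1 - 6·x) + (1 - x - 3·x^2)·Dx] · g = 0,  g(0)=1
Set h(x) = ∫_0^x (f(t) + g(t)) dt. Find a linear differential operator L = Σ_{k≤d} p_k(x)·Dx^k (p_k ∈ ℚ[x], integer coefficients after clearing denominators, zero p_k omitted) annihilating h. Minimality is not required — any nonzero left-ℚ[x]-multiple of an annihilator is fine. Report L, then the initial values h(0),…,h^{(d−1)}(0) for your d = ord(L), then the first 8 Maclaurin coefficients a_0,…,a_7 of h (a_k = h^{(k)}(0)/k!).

L = (-464 - 2816·x - 416·x^2 - 2112·x^3 - 5760·x^4 - 6912·x^5)·Dx + (192 - 304·x - 672·x^2 + 1312·x^3 + 1008·x^4 - 3456·x^5 - 3456·x^6)·Dx^2 + (-29 - 176·x - 26·x^2 - 132·x^3 - 360·x^4 - 432·x^5)·Dx^3 + (12 - 19·x - 42·x^2 + 82·x^3 + 63·x^4 - 216·x^5 - 216·x^6)·Dx^4  (order 4).
h: a_k = 0, 4, 1/2, -20/3, 7/4, 51/5, 20/3, 1199/105, …
ICs: h(0) = 0, h′(0) = 4, h′′(0) = 1, h′′′(0) = -40.

f: a_k = 3, 0, -24, 0, 32, 0, -256/15, 0, …
g: a_k = 1, 1, 4, 7, 19, 40, 97, 217, …
f+g: L₀ = lclm(L_f,L_g), ord ≤ 2+1.
h=∫h₀ ⇒ L = L₀·Dx.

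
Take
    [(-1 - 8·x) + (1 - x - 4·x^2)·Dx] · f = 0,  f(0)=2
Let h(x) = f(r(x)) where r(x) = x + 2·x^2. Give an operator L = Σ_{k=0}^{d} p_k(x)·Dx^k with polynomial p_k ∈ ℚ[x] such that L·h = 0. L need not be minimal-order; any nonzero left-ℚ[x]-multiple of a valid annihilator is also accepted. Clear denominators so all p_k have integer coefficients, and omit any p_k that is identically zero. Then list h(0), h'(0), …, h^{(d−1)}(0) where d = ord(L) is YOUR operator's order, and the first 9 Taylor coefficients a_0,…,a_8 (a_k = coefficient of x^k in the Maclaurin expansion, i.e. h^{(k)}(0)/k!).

L = (1 + 12·x + 48·x^2 + 64·x^3) + (-1 + x + 6·x^2 + 16·x^3 + 16·x^4)·Dx  (order 1).
h: a_k = 2, 2, 14, 58, 206, 810, 3198, 12282, 47726, …
ICs: h(0) = 2.

f: a_k = 2, 2, 10, 18, 58, 130, 362, 882, 2330, …
f∘r: x↦r, Dx↦Dx/r' in L_f ⇒ L₀.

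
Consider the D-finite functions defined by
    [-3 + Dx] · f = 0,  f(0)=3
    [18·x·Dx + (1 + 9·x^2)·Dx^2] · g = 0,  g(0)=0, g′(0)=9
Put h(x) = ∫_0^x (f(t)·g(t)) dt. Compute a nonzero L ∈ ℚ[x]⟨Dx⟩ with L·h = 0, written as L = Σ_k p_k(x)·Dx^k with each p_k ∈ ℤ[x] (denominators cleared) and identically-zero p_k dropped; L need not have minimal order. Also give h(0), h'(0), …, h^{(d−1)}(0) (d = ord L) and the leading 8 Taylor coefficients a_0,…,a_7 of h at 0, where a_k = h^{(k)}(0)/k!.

L = (9 - 54·x + 81·x^2)·Dx + (-6 + 18·x - 54·x^2)·Dx^2 + (1 + 9·x^2)·Dx^3  (order 3).
h: a_k = 0, 0, 27/2, 27, 81/8, -243/10, 2187/80, 8019/56, …
ICs: h(0) = 0, h′(0) = 0, h′′(0) = 27.

f: a_k = 3, 9, 27/2, 27/2, 81/8, 243/40, 243/80, 729/560, …
g: a_k = 0, 9, 0, -27, 0, 729/5, 0, -6561/7, …
f·g: L₀ = L_f ⊗_s L_g, ord ≤ 1·2.
h=∫₀ˣh₀: take L = L₀·Dx.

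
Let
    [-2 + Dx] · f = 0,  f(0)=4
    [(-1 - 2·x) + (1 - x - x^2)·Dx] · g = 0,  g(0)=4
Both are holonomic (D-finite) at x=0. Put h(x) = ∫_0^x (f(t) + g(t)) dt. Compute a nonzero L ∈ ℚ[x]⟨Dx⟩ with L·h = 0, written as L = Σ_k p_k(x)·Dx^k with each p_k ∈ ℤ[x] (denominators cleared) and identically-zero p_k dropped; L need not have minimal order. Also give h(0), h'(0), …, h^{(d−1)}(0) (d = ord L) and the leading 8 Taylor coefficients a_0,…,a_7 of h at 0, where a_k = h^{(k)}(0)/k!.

L = (4 + 8·x + 24·x^2 + 8·x^3)·Dx + (-14·x - 10·x^2 + 8·x^3 + 4·x^4)·Dx^2 + (-1 + 5·x - x^2 - 6·x^3 - 2·x^4)·Dx^3  (order 3).
h: a_k = 0, 8, 6, 16/3, 13/3, 68/15, 248/45, 2356/315, …
ICs: h(0) = 0, h′(0) = 8, h′′(0) = 12.

f: a_k = 4, 8, 8, 16/3, 8/3, 16/15, 16/45, 32/315, …
g: a_k = 4, 4, 8, 12, 20, 32, 52, 84, …
L₀ := lclm(L_f,L_g); ord L₀ ≤ 1+1.
Integrate: L := L₀·Dx.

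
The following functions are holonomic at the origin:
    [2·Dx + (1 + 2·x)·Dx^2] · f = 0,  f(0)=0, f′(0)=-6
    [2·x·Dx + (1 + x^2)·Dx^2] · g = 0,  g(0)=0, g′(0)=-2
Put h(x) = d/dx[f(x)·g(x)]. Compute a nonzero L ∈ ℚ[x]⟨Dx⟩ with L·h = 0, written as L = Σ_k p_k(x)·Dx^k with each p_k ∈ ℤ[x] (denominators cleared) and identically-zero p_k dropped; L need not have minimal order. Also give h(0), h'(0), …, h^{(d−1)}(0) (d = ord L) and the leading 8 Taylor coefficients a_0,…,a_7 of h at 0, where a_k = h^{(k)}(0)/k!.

L = (24 + 80·x + 88·x^2 + 240·x^3 + 240·x^4 + 208·x^5 + 16·x^7) + (12 + 80·x + 332·x^2 + 608·x^3 + 880·x^4 + 744·x^5 + 560·x^6 + 24·x^7 + 56·x^8)·Dx + (12 + 52·x + 168·x^2 + 372·x^3 + 516·x^4 + 564·x^5 + 384·x^6 + 276·x^7 + 24·x^8 + 32·x^9)·Dx^2 + (2 + 12·x + 34·x^2 + 64·x^3 + 87·x^4 + 96·x^5 + 84·x^6 + 48·x^7 + 33·x^8 + 4·x^9 + 4·x^10)·Dx^3  (order 3).
h: a_k = 0, 24, -36, 48, -100, 1064/5, -2044/5, 3936/5, …
ICs: h(0) = 0, h′(0) = 24, h′′(0) = -72.

f: a_k = 0, -6, 6, -8, 12, -96/5, 32, -384/7, …
g: a_k = 0, -2, 0, 2/3, 0, -2/5, 0, 2/7, …
Sym-product of L_f,L_g gives L₀ (≤ ord 4).
h₀' ⇒ L via d/dx closure of L₀.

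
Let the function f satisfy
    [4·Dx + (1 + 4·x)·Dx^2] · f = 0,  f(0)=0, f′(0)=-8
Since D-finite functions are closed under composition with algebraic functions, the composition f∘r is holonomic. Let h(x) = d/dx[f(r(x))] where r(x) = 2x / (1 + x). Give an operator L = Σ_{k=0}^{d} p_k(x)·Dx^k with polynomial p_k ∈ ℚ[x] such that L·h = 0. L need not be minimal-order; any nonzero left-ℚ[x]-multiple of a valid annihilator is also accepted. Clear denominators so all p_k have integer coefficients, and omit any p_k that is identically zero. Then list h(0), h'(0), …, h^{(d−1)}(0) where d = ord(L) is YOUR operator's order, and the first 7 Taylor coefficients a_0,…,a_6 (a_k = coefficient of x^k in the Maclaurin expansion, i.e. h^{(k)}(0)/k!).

f: a_k = 0, -8, 16, -128/3, 128, -2048/5, 4096/3, …
L₀ from L_f via x↦r, Dx↦r'^{-1}Dx.
h=h₀': d/dx-closure on L₀ ⇒ L.
L = (10 + 18·x) + (1 + 10·x + 9·x^2)·Dx  (order 1).
h: a_k = -16, 160, -1456, 13120, -118096, 1062880, -9565936, …
ICs: h(0) = -16.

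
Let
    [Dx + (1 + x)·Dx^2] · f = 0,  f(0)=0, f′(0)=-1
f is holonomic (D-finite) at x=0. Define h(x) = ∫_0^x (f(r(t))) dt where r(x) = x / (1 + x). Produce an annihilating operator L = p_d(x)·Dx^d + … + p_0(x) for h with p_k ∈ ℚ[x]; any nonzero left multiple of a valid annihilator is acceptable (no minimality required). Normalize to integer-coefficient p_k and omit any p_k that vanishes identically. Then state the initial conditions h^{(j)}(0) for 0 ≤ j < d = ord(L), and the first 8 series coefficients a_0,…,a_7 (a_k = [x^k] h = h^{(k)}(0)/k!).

f: a_k = 0, -1, 1/2, -1/3, 1/4, -1/5, 1/6, -1/7, …
Change of var in L_f (x↦r) gives L₀.
Integrate: L := L₀·Dx.
L = (3 + 4·x)·Dx^2 + (1 + 3·x + 2·x^2)·Dx^3  (order 3).
h: a_k = 0, 0, -1/2, 1/2, -7/12, 3/4, -31/30, 3/2, …
ICs: h(0) = 0, h′(0) = 0, h′′(0) = -1.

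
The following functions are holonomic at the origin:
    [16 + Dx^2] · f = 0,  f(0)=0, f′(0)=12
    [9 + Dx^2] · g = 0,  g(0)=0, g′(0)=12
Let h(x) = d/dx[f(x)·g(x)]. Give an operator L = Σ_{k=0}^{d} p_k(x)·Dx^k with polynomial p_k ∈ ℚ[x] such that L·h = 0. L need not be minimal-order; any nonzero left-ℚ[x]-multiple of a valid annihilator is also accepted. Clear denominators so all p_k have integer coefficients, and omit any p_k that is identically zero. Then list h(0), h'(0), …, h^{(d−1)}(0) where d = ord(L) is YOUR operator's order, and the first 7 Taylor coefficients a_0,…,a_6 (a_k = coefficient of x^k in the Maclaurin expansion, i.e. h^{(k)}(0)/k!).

f: a_k = 0, 12, 0, -32, 0, 128/5, 0, …
g: a_k = 0, 12, 0, -18, 0, 81/10, 0, …
f·g: L₀ = L_f ⊗_s L_g, ord ≤ 2·2.
Differentiate: ansatz ord ≤ ord L₀ ⇒ L.
L = 49 + 50·Dx^2 + Dx^4  (order 4).
h: a_k = 0, 288, 0, -2400, 0, 29412/5, 0, …
ICs: h(0) = 0, h′(0) = 288, h′′(0) = 0, h′′′(0) = -14400.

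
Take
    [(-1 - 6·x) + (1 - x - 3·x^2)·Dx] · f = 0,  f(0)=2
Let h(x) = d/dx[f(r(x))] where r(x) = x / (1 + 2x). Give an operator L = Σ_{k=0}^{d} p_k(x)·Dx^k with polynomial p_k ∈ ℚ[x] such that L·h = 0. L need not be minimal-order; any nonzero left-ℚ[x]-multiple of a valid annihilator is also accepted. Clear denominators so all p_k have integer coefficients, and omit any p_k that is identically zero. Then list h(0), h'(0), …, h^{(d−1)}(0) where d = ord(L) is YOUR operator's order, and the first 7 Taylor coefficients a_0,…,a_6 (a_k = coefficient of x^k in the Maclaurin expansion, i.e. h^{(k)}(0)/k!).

f: a_k = 2, 2, 8, 14, 38, 80, 194, …
Substitute x→r, Dx→(1/r')Dx; clear ⇒ L₀.
h=h₀': d/dx-closure on L₀ ⇒ L.
L = (4 + 6·x + 30·x^2 + 32·x^3) + (-1 - 13·x - 45·x^2 - 38·x^3 + 16·x^4)·Dx  (order 1).
h: a_k = 2, 8, -30, 136, -560, 2220, -8554, …
ICs: h(0) = 2.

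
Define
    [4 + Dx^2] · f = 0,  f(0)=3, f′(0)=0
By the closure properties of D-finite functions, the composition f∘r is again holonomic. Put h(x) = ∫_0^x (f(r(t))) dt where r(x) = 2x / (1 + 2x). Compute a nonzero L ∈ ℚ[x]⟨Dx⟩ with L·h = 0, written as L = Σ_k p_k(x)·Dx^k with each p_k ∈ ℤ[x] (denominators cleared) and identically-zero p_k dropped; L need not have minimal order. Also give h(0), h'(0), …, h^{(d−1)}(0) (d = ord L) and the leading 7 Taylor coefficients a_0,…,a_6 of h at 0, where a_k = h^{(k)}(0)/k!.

f: a_k = 3, 0, -6, 0, 2, 0, -4/15, …
Substitute x→r, Dx→(1/r')Dx; clear ⇒ L₀.
h=∫₀ˣh₀: take L = L₀·Dx.
L = 16·Dx + (4 + 24·x + 48·x^2 + 32·x^3)·Dx^2 + (1 + 8·x + 24·x^2 + 32·x^3 + 16·x^4)·Dx^3  (order 3).
h: a_k = 0, 3, 0, -8, 24, -256/5, 256/3, …
ICs: h(0) = 0, h′(0) = 3, h′′(0) = 0.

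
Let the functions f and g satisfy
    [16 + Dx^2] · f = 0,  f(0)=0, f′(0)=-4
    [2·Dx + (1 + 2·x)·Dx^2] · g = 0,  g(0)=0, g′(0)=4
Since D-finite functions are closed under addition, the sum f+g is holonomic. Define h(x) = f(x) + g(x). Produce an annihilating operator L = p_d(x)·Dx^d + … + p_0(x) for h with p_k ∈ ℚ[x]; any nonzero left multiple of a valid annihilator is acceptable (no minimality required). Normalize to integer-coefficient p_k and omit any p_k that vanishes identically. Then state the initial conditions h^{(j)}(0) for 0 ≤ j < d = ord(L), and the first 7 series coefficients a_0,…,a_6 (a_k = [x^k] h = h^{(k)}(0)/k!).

f: a_k = 0, -4, 0, 32/3, 0, -128/15, 0, …
g: a_k = 0, 4, -4, 16/3, -8, 64/5, -64/3, …
h₀=f+g: left-lcm gives L₀, ord ≤ 4.
L = (160 + 256·x + 256·x^2)·Dx + (48 + 224·x + 384·x^2 + 256·x^3)·Dx^2 + (10 + 16·x + 16·x^2)·Dx^3 + (3 + 14·x + 24·x^2 + 16·x^3)·Dx^4  (order 4).
h: a_k = 0, 0, -4, 16, -8, 64/15, -64/3, …
ICs: h(0) = 0, h′(0) = 0, h′′(0) = -8, h′′′(0) = 96.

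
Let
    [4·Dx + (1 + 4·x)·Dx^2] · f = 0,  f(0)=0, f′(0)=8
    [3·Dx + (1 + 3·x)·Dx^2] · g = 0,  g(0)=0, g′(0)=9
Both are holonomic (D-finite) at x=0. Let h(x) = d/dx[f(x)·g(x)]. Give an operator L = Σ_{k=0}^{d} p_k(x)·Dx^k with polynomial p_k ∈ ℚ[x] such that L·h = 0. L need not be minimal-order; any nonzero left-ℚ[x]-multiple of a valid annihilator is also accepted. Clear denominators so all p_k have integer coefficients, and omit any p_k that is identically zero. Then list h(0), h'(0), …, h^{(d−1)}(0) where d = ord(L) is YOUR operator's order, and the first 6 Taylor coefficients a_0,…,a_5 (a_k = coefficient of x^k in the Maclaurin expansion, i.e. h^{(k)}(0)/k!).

L = (600 + 4032·x + 6912·x^2) + (854 + 8808·x + 30240·x^2 + 34560·x^3)·Dx + (172 + 2380·x + 12312·x^2 + 28224·x^3 + 24192·x^4)·Dx^2 + (7 + 122·x + 847·x^2 + 2928·x^3 + 5040·x^4 + 3456·x^5)·Dx^3  (order 3).
h: a_k = 0, 144, -756, 3264, -13230, 261144/5, …
ICs: h(0) = 0, h′(0) = 144, h′′(0) = -1512.

f: a_k = 0, 8, -16, 128/3, -128, 2048/5, …
g: a_k = 0, 9, -27/2, 27, -243/4, 729/5, …
L₀ := L_f ⊗_s L_g (sym. prod.), ord ≤ 4.
Derive L from L₀ (diff closure).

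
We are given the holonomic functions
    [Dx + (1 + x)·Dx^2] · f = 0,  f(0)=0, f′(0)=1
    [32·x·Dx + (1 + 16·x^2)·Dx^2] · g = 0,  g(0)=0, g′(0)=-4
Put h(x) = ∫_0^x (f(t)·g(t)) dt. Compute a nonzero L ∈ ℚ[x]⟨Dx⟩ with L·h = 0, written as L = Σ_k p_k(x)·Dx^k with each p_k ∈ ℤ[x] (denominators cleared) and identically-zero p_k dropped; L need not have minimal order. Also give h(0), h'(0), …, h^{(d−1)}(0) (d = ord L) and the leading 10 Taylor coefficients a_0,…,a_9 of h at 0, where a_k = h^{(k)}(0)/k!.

L = (4224 + 8384·x + 204800·x^2 + 531456·x^3 + 491520·x^4 + 212992·x^5 + 262144·x^7)·Dx^2 + (4098 + 28864·x + 258368·x^2 + 1045504·x^3 + 1798144·x^4 + 1523712·x^5 + 573440·x^6 + 786432·x^7 + 917504·x^8)·Dx^3 + (132 + 8644·x + 37632·x^2 + 196032·x^3 + 614400·x^4 + 955392·x^5 + 786432·x^6 + 540672·x^7 + 786432·x^8 + 524288·x^9)·Dx^4 + (65 + 258·x + 2497·x^2 + 8576·x^3 + 30336·x^4 + 76800·x^5 + 118272·x^6 + 98304·x^7 + 98304·x^8 + 131072·x^9 + 65536·x^10)·Dx^5  (order 5).
h: a_k = 0, 0, 0, -4/3, 1/2, 4, -29/18, -1276/45, 733/60, 2276/9, …
ICs: h(0) = 0, h′(0) = 0, h′′(0) = 0, h′′′(0) = -8, h′′′′(0) = 12.

f: a_k = 0, 1, -1/2, 1/3, -1/4, 1/5, -1/6, 1/7, -1/8, 1/9, …
g: a_k = 0, -4, 0, 64/3, 0, -1024/5, 0, 16384/7, 0, -262144/9, …
h₀=f·g: eliminate ⇒ L₀, order ≤ 2·2.
Integrate: L := L₀·Dx.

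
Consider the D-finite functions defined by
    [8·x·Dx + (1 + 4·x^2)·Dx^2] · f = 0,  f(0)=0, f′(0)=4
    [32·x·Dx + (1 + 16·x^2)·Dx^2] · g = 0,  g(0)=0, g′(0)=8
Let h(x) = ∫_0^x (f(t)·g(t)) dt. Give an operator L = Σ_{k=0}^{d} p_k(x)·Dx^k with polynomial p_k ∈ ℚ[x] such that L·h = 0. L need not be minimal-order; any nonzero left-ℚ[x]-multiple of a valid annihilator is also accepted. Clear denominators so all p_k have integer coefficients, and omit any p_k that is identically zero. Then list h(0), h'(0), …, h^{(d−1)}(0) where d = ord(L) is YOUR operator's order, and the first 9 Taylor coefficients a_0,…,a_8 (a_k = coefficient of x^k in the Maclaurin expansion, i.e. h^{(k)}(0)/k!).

f: a_k = 0, 4, 0, -16/3, 0, 64/5, 0, -256/7, 0, …
g: a_k = 0, 8, 0, -128/3, 0, 2048/5, 0, -32768/7, 0, …
L₀ := L_f ⊗_s L_g (sym. prod.), ord ≤ 4.
Integrate: L := L₀·Dx.
L = (-1536·x - 51200·x^3 - 262144·x^5 + 655360·x^7 + 6291456·x^9)·Dx^2 + (-80 - 6592·x^2 - 92160·x^4 - 229376·x^6 + 2293760·x^8 + 9437184·x^10)·Dx^3 + (-160·x - 4480·x^3 - 30720·x^5 + 69632·x^7 + 1310720·x^9 + 3145728·x^11)·Dx^4 + (-1 - 40·x^2 - 464·x^4 + 29696·x^8 + 163840·x^10 + 262144·x^12)·Dx^5  (order 5).
h: a_k = 0, 0, 0, 32/3, 0, -128/3, 0, 88576/315, 0, …
ICs: h(0) = 0, h′(0) = 0, h′′(0) = 0, h′′′(0) = 64, h′′′′(0) = 0.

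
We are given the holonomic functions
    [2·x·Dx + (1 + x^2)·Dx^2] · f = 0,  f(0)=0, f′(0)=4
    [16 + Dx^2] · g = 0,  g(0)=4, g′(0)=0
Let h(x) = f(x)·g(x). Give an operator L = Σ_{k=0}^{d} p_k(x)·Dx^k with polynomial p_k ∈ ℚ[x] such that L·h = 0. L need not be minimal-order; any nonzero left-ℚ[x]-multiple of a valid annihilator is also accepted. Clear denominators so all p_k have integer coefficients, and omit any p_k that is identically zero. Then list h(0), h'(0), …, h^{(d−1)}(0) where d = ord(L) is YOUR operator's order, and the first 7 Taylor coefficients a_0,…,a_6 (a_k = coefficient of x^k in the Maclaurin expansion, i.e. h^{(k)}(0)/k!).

f: a_k = 0, 4, 0, -4/3, 0, 4/5, 0, …
g: a_k = 4, 0, -32, 0, 128/3, 0, -1024/45, …
h₀=f·g: eliminate ⇒ L₀, order ≤ 2·2.
L = (5440 + 19136·x^2 + 25856·x^4 + 16384·x^6 + 4096·x^8) + (1152·x + 3200·x^3 + 3072·x^5 + 1024·x^7)·Dx + (612 + 2252·x^2 + 3168·x^4 + 2048·x^6 + 512·x^8)·Dx^2 + (72·x + 200·x^3 + 192·x^5 + 64·x^7)·Dx^3 + (17 + 66·x^2 + 97·x^4 + 64·x^6 + 16·x^8)·Dx^4  (order 4).
h: a_k = 0, 16, 0, -400/3, 0, 3248/15, 0, …
ICs: h(0) = 0, h′(0) = 16, h′′(0) = 0, h′′′(0) = -800.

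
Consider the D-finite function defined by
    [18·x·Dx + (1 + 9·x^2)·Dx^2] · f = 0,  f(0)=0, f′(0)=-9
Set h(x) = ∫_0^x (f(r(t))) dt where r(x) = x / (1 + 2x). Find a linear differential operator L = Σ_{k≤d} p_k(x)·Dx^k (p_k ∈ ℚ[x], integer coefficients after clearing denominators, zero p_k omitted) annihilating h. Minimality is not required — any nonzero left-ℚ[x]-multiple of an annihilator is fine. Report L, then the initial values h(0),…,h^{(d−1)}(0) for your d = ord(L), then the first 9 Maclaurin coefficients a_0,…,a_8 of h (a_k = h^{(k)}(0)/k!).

L = (4 + 26·x)·Dx^2 + (1 + 4·x + 13·x^2)·Dx^3  (order 3).
h: a_k = 0, 0, -9/2, 6, -9/4, -18, 597/10, -414/7, -13347/56, …
ICs: h(0) = 0, h′(0) = 0, h′′(0) = -9.

f: a_k = 0, -9, 0, 27, 0, -729/5, 0, 6561/7, 0, …
L₀ from L_f via x↦r, Dx↦r'^{-1}Dx.
Integrate: L := L₀·Dx.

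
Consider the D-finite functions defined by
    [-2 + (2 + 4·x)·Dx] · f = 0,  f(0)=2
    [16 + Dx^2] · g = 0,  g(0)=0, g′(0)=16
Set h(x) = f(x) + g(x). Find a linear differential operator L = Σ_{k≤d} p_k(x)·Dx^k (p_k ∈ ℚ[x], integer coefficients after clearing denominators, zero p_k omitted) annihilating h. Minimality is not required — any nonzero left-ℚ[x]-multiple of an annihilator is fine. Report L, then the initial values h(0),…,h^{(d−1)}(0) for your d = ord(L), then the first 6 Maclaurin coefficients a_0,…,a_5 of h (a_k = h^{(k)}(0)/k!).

f: a_k = 2, 2, -1, 1, -5/4, 7/4, …
g: a_k = 0, 16, 0, -128/3, 0, 512/15, …
f+g: L₀ = lclm(L_f,L_g), ord ≤ 1+2.
L = (-304 - 1024·x - 1024·x^2) + (240 + 1504·x + 3072·x^2 + 2048·x^3)·Dx + (-19 - 64·x - 64·x^2)·Dx^2 + (15 + 94·x + 192·x^2 + 128·x^3)·Dx^3  (order 3).
h: a_k = 2, 18, -1, -125/3, -5/4, 2153/60, …
ICs: h(0) = 2, h′(0) = 18, h′′(0) = -2.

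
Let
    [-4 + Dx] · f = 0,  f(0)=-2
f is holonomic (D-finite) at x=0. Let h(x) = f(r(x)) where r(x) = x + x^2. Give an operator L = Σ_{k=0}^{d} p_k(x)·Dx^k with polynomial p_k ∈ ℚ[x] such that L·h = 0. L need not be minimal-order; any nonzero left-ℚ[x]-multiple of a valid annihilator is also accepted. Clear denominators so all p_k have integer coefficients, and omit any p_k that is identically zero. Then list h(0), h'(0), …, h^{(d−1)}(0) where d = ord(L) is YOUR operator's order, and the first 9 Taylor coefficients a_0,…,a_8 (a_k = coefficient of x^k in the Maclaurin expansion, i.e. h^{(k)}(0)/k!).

f: a_k = -2, -8, -16, -64/3, -64/3, -256/15, -512/45, -2048/315, -1024/315, …
f∘r: x↦r, Dx↦Dx/r' in L_f ⇒ L₀.
L = (-4 - 8·x) + Dx  (order 1).
h: a_k = -2, -8, -24, -160/3, -304/3, -832/5, -11072/45, -104192/315, -2880/7, …
ICs: h(0) = -2.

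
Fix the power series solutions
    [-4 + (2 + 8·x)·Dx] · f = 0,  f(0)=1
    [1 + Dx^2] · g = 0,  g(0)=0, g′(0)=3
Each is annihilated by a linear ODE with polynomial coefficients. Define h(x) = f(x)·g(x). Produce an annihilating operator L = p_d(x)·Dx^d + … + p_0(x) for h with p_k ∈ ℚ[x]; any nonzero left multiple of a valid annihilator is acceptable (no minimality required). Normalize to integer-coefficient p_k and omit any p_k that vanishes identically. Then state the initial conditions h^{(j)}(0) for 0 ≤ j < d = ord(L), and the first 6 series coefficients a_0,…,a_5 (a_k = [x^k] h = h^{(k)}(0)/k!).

f: a_k = 1, 2, -2, 4, -10, 28, …
g: a_k = 0, 3, 0, -1/2, 0, 1/40, …
h₀=f·g: eliminate ⇒ L₀, order ≤ 1·2.
L = (13 + 8·x + 16·x^2) + (-4 - 16·x)·Dx + (1 + 8·x + 16·x^2)·Dx^2  (order 2).
h: a_k = 0, 3, 6, -13/2, 11, -1159/40, …
ICs: h(0) = 0, h′(0) = 3.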